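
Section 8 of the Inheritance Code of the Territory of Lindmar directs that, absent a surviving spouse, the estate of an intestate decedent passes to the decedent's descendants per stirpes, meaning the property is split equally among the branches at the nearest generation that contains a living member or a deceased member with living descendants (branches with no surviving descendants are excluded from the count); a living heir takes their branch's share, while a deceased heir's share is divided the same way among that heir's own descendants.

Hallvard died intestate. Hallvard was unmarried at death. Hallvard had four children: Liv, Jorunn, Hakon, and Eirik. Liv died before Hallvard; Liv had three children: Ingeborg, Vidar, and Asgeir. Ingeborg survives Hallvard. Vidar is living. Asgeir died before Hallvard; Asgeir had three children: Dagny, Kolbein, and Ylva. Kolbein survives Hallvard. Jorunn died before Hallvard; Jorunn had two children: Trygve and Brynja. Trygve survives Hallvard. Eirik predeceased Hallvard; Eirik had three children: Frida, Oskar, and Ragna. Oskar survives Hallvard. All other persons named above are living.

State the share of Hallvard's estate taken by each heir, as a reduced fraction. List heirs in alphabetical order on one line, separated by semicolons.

There is no surviving spouse, so the entire estate passes to Hallvard's descendants per stirpes.
The estate is divided into 4 equal shares of 1/4 among Liv, Jorunn, Hakon, Eirik.
Liv predeceased; the 1/4 allotted to Liv's branch passes to Liv's issue by representation.
The 1/4 is divided into 3 equal shares of 1/12 among Ingeborg, Vidar, Asgeir.
Ingeborg is living and takes 1/12.
Vidar is living and takes 1/12.
Asgeir predeceased; the 1/12 allotted to Asgeir's branch passes to Asgeir's issue by representation.
The 1/12 is divided into 3 equal shares of 1/36 among Dagny, Kolbein, Ylva.
Dagny is living and takes 1/36.
Kolbein is living and takes 1/36.
Ylva is living and takes 1/36.
Jorunn predeceased; the 1/4 allotted to Jorunn's branch passes to Jorunn's issue by representation.
The 1/4 is divided into 2 equal shares of 1/8 among Trygve, Brynja.
Trygve is living and takes 1/8.
Brynja is living and takes 1/8.
Hakon is living and takes 1/4.
Eirik predeceased; the 1/4 allotted to Eirik's branch passes to Eirik's issue by representation.
The 1/4 is divided into 3 equal shares of 1/12 among Frida, Oskar, Ragna.
Frida is living and takes 1/12.
Oskar is living and takes 1/12.
Ragna is living and takes 1/12.

Brynja 1/8; Dagny 1/36; Frida 1/12; Hakon 1/4; Ingeborg 1/12; Kolbein 1/36; Oskar 1/12; Ragna 1/12; Trygve 1/8; Vidar 1/12; Ylva 1/36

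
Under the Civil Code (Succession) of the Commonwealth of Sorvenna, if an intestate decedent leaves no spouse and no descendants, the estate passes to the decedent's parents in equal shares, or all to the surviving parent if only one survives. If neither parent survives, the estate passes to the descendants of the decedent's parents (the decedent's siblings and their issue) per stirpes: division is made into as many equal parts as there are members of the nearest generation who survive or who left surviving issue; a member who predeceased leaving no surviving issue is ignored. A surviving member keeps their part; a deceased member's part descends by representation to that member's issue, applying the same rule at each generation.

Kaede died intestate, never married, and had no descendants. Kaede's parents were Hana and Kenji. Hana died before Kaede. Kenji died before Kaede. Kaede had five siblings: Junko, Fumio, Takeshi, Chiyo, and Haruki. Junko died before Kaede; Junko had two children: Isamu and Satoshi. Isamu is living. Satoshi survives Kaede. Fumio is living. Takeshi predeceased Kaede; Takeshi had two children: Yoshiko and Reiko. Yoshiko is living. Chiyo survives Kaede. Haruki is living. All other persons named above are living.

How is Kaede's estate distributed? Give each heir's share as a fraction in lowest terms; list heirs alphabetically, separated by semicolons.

Neither parent survives and there are no descendants, so the estate passes to Kaede's siblings and their issue per stirpes.
The estate is divided into 5 equal shares of 1/5 among Junko, Fumio, Takeshi, Chiyo, Haruki.
Junko predeceased; the 1/5 allotted to Junko's branch passes to Junko's issue by representation.
The 1/5 is divided into 2 equal shares of 1/10 among Isamu, Satoshi.
Isamu is living and takes 1/10.
Satoshi is living and takes 1/10.
Fumio is living and takes 1/5.
Takeshi predeceased; the 1/5 allotted to Takeshi's branch passes to Takeshi's issue by representation.
The 1/5 is divided into 2 equal shares of 1/10 among Yoshiko, Reiko.
Yoshiko is living and takes 1/10.
Reiko is living and takes 1/10.
Chiyo is living and takes 1/5.
Haruki is living and takes 1/5.

Chiyo 1/5; Fumio 1/5; Haruki 1/5; Isamu 1/10; Reiko 1/10; Satoshi 1/10; Yoshiko 1/10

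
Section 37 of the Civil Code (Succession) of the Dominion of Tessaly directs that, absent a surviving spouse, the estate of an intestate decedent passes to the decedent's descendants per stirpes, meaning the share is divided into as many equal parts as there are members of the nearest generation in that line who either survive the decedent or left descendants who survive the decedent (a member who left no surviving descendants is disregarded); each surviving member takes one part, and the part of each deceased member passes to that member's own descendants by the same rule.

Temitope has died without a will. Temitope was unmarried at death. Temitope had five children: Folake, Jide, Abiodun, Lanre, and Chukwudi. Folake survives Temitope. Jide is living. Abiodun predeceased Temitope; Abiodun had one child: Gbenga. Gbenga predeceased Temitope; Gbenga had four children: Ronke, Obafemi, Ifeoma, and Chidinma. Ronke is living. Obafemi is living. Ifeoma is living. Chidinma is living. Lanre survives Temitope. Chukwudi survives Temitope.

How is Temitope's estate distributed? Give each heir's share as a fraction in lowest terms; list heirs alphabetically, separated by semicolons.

Chidinma 1/20; Chukwudi 1/5; Folake 1/5; Ifeoma 1/20; Jide 1/5; Lanre 1/5; Obafemi 1/20; Ronke 1/20

There is no surviving spouse, so the entire estate passes to Temitope's descendants per stirpes.
The estate is divided into 5 equal shares of 1/5 among Folake, Jide, Abiodun, Lanre, Chukwudi.
Folake is living and takes 1/5.
Jide is living and takes 1/5.
Abiodun predeceased; the 1/5 allotted to Abiodun's branch passes to Abiodun's issue by representation.
Gbenga's line is the sole branch at this level, so the full 1/5 passes to Gbenga's issue by representation.
The 1/5 is divided into 4 equal shares of 1/20 among Ronke, Obafemi, Ifeoma, Chidinma.
Ronke is living and takes 1/20.
Obafemi is living and takes 1/20.
Ifeoma is living and takes 1/20.
Chidinma is living and takes 1/20.
Lanre is living and takes 1/5.
Chukwudi is living and takes 1/5.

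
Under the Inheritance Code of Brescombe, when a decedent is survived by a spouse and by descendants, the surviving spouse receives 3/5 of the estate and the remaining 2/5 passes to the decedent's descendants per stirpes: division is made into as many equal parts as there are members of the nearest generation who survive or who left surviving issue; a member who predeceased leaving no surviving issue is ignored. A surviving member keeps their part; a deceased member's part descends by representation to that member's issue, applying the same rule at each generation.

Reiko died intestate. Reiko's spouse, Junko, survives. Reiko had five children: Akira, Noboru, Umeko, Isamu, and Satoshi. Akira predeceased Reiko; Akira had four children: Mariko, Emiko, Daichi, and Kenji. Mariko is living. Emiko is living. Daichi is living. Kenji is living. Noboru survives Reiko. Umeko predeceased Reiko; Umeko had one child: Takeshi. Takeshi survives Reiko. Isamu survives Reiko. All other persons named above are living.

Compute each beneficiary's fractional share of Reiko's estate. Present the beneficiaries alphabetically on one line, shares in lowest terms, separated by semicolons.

Junko, as surviving spouse, takes 3/5.
The remaining 2/5 passes to Reiko's descendants per stirpes.
The 2/5 is divided into 5 equal shares of 2/25 among Akira, Noboru, Umeko, Isamu, Satoshi.
Akira predeceased; the 2/25 allotted to Akira's branch passes to Akira's issue by representation.
The 2/25 is divided into 4 equal shares of 1/50 among Mariko, Emiko, Daichi, Kenji.
Mariko is living and takes 1/50.
Emiko is living and takes 1/50.
Daichi is living and takes 1/50.
Kenji is living and takes 1/50.
Noboru is living and takes 2/25.
Umeko predeceased; the 2/25 allotted to Umeko's branch passes to Umeko's issue by representation.
Takeshi is the sole taker at this level and receives the full 2/25.
Isamu is living and takes 2/25.
Satoshi is living and takes 2/25.

Daichi 1/50; Emiko 1/50; Isamu 2/25; Junko 3/5; Kenji 1/50; Mariko 1/50; Noboru 2/25; Satoshi 2/25; Takeshi 2/25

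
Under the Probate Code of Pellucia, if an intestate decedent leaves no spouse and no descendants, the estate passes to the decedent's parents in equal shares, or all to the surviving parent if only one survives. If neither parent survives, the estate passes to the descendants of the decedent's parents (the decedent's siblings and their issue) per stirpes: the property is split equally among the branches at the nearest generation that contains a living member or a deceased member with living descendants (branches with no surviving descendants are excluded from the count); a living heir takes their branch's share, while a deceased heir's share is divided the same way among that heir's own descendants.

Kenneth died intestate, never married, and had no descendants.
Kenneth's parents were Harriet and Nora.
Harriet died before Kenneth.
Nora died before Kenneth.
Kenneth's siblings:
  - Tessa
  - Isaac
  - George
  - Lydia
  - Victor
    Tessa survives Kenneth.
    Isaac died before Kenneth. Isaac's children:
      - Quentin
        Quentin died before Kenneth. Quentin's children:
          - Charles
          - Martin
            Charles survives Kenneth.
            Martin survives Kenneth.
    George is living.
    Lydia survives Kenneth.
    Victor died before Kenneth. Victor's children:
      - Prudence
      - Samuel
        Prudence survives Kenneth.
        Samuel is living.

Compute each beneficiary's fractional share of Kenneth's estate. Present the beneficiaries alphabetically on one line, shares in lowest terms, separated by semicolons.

Neither parent survives and there are no descendants, so the estate passes to Kenneth's siblings and their issue per stirpes.
The estate is divided into 5 equal shares of 1/5 among Tessa, Isaac, George, Lydia, Victor.
Tessa is living and takes 1/5.
Isaac predeceased; the 1/5 allotted to Isaac's branch passes to Isaac's issue by representation.
Quentin's line is the sole branch at this level, so the full 1/5 passes to Quentin's issue by representation.
The 1/5 is divided into 2 equal shares of 1/10 among Charles, Martin.
Charles is living and takes 1/10.
Martin is living and takes 1/10.
George is living and takes 1/5.
Lydia is living and takes 1/5.
Victor predeceased; the 1/5 allotted to Victor's branch passes to Victor's issue by representation.
The 1/5 is divided into 2 equal shares of 1/10 among Prudence, Samuel.
Prudence is living and takes 1/10.
Samuel is living and takes 1/10.

Charles 1/10; George 1/5; Lydia 1/5; Martin 1/10; Prudence 1/10; Samuel 1/10; Tessa 1/5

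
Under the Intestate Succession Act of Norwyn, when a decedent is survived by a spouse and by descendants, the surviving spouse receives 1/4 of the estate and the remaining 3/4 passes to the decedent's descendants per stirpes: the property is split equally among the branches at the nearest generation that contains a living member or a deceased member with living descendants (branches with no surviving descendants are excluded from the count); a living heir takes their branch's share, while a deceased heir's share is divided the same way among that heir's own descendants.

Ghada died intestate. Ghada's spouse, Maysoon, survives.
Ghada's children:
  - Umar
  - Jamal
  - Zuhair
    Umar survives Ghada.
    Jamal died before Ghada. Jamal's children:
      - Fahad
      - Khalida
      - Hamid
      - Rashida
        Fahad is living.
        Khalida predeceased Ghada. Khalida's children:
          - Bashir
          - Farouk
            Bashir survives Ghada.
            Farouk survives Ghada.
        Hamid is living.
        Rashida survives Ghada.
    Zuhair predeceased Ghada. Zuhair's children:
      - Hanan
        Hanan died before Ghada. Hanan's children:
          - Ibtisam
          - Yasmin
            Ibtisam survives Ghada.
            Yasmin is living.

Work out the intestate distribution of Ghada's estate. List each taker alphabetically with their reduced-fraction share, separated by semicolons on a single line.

Maysoon, as surviving spouse, takes 1/4.
The remaining 3/4 passes to Ghada's descendants per stirpes.
The 3/4 is divided into 3 equal shares of 1/4 among Umar, Jamal, Zuhair.
Umar is living and takes 1/4.
Jamal predeceased; the 1/4 allotted to Jamal's branch passes to Jamal's issue by representation.
The 1/4 is divided into 4 equal shares of 1/16 among Fahad, Khalida, Hamid, Rashida.
Fahad is living and takes 1/16.
Khalida predeceased; the 1/16 allotted to Khalida's branch passes to Khalida's issue by representation.
The 1/16 is divided into 2 equal shares of 1/32 among Bashir, Farouk.
Bashir is living and takes 1/32.
Farouk is living and takes 1/32.
Hamid is living and takes 1/16.
Rashida is living and takes 1/16.
Zuhair predeceased; the 1/4 allotted to Zuhair's branch passes to Zuhair's issue by representation.
Hanan's line is the sole branch at this level, so the full 1/4 passes to Hanan's issue by representation.
The 1/4 is divided into 2 equal shares of 1/8 among Ibtisam, Yasmin.
Ibtisam is living and takes 1/8.
Yasmin is living and takes 1/8.

Bashir 1/32; Fahad 1/16; Farouk 1/32; Hamid 1/16; Ibtisam 1/8; Maysoon 1/4; Rashida 1/16; Umar 1/4; Yasmin 1/8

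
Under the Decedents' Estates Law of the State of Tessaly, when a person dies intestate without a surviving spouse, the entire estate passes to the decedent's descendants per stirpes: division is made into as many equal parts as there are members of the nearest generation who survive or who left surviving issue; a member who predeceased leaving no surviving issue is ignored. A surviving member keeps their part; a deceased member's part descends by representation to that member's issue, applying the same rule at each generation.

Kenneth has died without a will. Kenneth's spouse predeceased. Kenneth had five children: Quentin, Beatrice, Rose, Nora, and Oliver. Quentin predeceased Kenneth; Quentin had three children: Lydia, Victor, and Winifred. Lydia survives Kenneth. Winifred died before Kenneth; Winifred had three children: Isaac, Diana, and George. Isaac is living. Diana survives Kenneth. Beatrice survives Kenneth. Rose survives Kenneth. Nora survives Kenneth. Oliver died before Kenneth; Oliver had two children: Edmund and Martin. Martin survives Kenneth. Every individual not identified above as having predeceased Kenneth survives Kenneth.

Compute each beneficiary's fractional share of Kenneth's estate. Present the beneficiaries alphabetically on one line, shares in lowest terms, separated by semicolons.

There is no surviving spouse, so the entire estate passes to Kenneth's descendants per stirpes.
The estate is divided into 5 equal shares of 1/5 among Quentin, Beatrice, Rose, Nora, Oliver.
Quentin predeceased; the 1/5 allotted to Quentin's branch passes to Quentin's issue by representation.
The 1/5 is divided into 3 equal shares of 1/15 among Lydia, Victor, Winifred.
Lydia is living and takes 1/15.
Victor is living and takes 1/15.
Winifred predeceased; the 1/15 allotted to Winifred's branch passes to Winifred's issue by representation.
The 1/15 is divided into 3 equal shares of 1/45 among Isaac, Diana, George.
Isaac is living and takes 1/45.
Diana is living and takes 1/45.
George is living and takes 1/45.
Beatrice is living and takes 1/5.
Rose is living and takes 1/5.
Nora is living and takes 1/5.
Oliver predeceased; the 1/5 allotted to Oliver's branch passes to Oliver's issue by representation.
The 1/5 is divided into 2 equal shares of 1/10 among Edmund, Martin.
Edmund is living and takes 1/10.
Martin is living and takes 1/10.

Beatrice 1/5; Diana 1/45; Edmund 1/10; George 1/45; Isaac 1/45; Lydia 1/15; Martin 1/10; Nora 1/5; Rose 1/5; Victor 1/15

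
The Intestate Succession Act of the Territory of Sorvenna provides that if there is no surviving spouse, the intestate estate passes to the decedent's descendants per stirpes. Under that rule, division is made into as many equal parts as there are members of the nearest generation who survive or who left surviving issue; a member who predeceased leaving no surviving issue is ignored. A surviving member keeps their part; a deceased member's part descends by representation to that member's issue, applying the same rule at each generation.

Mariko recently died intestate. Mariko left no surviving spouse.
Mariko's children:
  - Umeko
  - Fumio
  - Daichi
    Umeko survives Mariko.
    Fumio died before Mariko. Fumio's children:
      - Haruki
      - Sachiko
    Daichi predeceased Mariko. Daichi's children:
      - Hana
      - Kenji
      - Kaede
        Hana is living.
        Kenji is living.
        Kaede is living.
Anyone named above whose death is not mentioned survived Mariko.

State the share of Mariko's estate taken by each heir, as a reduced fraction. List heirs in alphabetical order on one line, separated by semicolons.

There is no surviving spouse, so the entire estate passes to Mariko's descendants per stirpes.
The estate is divided into 3 equal shares of 1/3 among Umeko, Fumio, Daichi.
Umeko is living and takes 1/3.
Fumio predeceased; the 1/3 allotted to Fumio's branch passes to Fumio's issue by representation.
The 1/3 is divided into 2 equal shares of 1/6 among Haruki, Sachiko.
Haruki is living and takes 1/6.
Sachiko is living and takes 1/6.
Daichi predeceased; the 1/3 allotted to Daichi's branch passes to Daichi's issue by representation.
The 1/3 is divided into 3 equal shares of 1/9 among Hana, Kenji, Kaede.
Hana is living and takes 1/9.
Kenji is living and takes 1/9.
Kaede is living and takes 1/9.

Hana 1/9; Haruki 1/6; Kaede 1/9; Kenji 1/9; Sachiko 1/6; Umeko 1/3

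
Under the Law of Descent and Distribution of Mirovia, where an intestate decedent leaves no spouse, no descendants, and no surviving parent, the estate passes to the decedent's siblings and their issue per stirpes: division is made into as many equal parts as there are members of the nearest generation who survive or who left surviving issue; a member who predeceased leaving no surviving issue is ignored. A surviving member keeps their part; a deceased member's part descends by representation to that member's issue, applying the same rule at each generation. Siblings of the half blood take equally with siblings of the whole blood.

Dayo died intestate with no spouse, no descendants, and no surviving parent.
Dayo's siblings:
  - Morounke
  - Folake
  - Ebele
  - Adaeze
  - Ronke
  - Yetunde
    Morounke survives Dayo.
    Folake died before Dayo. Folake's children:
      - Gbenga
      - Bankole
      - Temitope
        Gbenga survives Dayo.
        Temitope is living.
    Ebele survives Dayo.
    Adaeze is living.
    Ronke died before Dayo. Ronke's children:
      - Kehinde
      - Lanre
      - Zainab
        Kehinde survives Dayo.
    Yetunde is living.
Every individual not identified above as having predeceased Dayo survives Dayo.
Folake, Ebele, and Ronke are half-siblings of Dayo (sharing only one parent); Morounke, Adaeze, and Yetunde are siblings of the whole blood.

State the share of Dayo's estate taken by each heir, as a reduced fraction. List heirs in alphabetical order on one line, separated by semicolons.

Adaeze 1/6; Bankole 1/18; Ebele 1/6; Gbenga 1/18; Kehinde 1/18; Lanre 1/18; Morounke 1/6; Temitope 1/18; Yetunde 1/6; Zainab 1/18

No spouse, descendants, or parent survives, so the estate passes to Dayo's siblings per stirpes.
Half-blood and whole-blood siblings take equally under the stated rule.
The estate is divided into 6 equal shares of 1/6 among Morounke, Folake, Ebele, Adaeze, Ronke, Yetunde.
Morounke is living and takes 1/6.
Folake predeceased; the 1/6 allotted to Folake's branch passes to Folake's issue by representation.
The 1/6 is divided into 3 equal shares of 1/18 among Gbenga, Bankole, Temitope.
Gbenga is living and takes 1/18.
Bankole is living and takes 1/18.
Temitope is living and takes 1/18.
Ebele is living and takes 1/6.
Adaeze is living and takes 1/6.
Ronke predeceased; the 1/6 allotted to Ronke's branch passes to Ronke's issue by representation.
The 1/6 is divided into 3 equal shares of 1/18 among Kehinde, Lanre, Zainab.
Kehinde is living and takes 1/18.
Lanre is living and takes 1/18.
Zainab is living and takes 1/18.
Yetunde is living and takes 1/6.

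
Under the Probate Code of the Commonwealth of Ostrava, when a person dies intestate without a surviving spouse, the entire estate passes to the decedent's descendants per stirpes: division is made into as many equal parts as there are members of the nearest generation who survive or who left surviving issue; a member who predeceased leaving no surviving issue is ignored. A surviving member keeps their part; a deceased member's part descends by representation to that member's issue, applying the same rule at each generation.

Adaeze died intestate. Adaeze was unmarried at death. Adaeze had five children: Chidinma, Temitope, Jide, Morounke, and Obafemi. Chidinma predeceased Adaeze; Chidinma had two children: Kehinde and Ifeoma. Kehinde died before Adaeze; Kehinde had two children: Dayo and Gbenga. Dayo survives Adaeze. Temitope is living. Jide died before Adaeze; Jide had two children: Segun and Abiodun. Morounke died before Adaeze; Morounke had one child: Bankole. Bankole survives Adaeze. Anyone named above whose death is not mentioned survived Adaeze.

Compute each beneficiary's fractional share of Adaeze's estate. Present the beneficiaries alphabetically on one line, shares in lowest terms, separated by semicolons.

There is no surviving spouse, so the entire estate passes to Adaeze's descendants per stirpes.
The estate is divided into 5 equal shares of 1/5 among Chidinma, Temitope, Jide, Morounke, Obafemi.
Chidinma predeceased; the 1/5 allotted to Chidinma's branch passes to Chidinma's issue by representation.
The 1/5 is divided into 2 equal shares of 1/10 among Kehinde, Ifeoma.
Kehinde predeceased; the 1/10 allotted to Kehinde's branch passes to Kehinde's issue by representation.
The 1/10 is divided into 2 equal shares of 1/20 among Dayo, Gbenga.
Dayo is living and takes 1/20.
Gbenga is living and takes 1/20.
Ifeoma is living and takes 1/10.
Temitope is living and takes 1/5.
Jide predeceased; the 1/5 allotted to Jide's branch passes to Jide's issue by representation.
The 1/5 is divided into 2 equal shares of 1/10 among Segun, Abiodun.
Segun is living and takes 1/10.
Abiodun is living and takes 1/10.
Morounke predeceased; the 1/5 allotted to Morounke's branch passes to Morounke's issue by representation.
Bankole is the sole taker at this level and receives the full 1/5.
Obafemi is living and takes 1/5.

Abiodun 1/10; Bankole 1/5; Dayo 1/20; Gbenga 1/20; Ifeoma 1/10; Obafemi 1/5; Segun 1/10; Temitope 1/5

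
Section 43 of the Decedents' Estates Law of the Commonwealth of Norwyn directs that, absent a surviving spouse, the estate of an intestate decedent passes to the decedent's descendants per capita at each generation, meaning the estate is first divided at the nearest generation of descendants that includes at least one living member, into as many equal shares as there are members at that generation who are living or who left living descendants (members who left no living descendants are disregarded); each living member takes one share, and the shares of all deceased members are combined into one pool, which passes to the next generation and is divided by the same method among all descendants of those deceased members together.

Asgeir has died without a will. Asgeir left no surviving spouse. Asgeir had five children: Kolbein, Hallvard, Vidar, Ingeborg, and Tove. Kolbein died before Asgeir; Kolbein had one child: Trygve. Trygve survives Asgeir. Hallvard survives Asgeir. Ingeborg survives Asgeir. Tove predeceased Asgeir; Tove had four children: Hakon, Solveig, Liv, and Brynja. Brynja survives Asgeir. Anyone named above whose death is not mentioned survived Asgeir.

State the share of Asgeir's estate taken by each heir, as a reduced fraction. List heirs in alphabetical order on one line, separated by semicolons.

Brynja 2/25; Hakon 2/25; Hallvard 1/5; Ingeborg 1/5; Liv 2/25; Solveig 2/25; Trygve 2/25; Vidar 1/5

There is no surviving spouse, so the entire estate passes to Asgeir's descendants per capita at each generation.
At generation 1 (Kolbein, Hallvard, Vidar, Ingeborg, Tove) there are 5 shares of (1)/5 = 1/5 each.
Living: Hallvard, Vidar, and Ingeborg — each takes 1/5.
Deceased: Kolbein and Tove. Their combined 2/5 is pooled and carried to generation 2.
At generation 2 (Trygve, Hakon, Solveig, Liv, Brynja) there are 5 shares of (2/5)/5 = 2/25 each.
Living: Trygve, Hakon, Solveig, Liv, and Brynja — each takes 2/25.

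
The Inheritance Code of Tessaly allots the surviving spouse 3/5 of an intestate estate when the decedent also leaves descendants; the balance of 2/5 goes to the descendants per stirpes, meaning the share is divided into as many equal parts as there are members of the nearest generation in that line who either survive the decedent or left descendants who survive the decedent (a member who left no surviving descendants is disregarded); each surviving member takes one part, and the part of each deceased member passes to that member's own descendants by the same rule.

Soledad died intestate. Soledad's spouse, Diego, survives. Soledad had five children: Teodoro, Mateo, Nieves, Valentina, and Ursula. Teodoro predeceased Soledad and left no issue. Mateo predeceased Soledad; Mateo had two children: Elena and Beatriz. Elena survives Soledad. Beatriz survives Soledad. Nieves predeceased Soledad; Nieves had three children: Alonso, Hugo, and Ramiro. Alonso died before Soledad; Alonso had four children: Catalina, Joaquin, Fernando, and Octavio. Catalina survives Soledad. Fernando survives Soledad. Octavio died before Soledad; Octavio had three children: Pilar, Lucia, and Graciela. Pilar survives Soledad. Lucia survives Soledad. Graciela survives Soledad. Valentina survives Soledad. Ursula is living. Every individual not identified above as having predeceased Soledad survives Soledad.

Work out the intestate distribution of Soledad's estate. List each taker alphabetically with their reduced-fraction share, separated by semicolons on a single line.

Beatriz 1/20; Catalina 1/120; Diego 3/5; Elena 1/20; Fernando 1/120; Graciela 1/360; Hugo 1/30; Joaquin 1/120; Lucia 1/360; Pilar 1/360; Ramiro 1/30; Ursula 1/10; Valentina 1/10

Diego, as surviving spouse, takes 3/5.
The remaining 2/5 passes to Soledad's descendants per stirpes.
Teodoro left no surviving issue, so that branch lapses and is disregarded.
The 2/5 is divided into 4 equal shares of 1/10 among Mateo, Nieves, Valentina, Ursula.
Mateo predeceased; the 1/10 allotted to Mateo's branch passes to Mateo's issue by representation.
The 1/10 is divided into 2 equal shares of 1/20 among Elena, Beatriz.
Elena is living and takes 1/20.
Beatriz is living and takes 1/20.
Nieves predeceased; the 1/10 allotted to Nieves's branch passes to Nieves's issue by representation.
The 1/10 is divided into 3 equal shares of 1/30 among Alonso, Hugo, Ramiro.
Alonso predeceased; the 1/30 allotted to Alonso's branch passes to Alonso's issue by representation.
The 1/30 is divided into 4 equal shares of 1/120 among Catalina, Joaquin, Fernando, Octavio.
Catalina is living and takes 1/120.
Joaquin is living and takes 1/120.
Fernando is living and takes 1/120.
Octavio predeceased; the 1/120 allotted to Octavio's branch passes to Octavio's issue by representation.
The 1/120 is divided into 3 equal shares of 1/360 among Pilar, Lucia, Graciela.
Pilar is living and takes 1/360.
Lucia is living and takes 1/360.
Graciela is living and takes 1/360.
Hugo is living and takes 1/30.
Ramiro is living and takes 1/30.
Valentina is living and takes 1/10.
Ursula is living and takes 1/10.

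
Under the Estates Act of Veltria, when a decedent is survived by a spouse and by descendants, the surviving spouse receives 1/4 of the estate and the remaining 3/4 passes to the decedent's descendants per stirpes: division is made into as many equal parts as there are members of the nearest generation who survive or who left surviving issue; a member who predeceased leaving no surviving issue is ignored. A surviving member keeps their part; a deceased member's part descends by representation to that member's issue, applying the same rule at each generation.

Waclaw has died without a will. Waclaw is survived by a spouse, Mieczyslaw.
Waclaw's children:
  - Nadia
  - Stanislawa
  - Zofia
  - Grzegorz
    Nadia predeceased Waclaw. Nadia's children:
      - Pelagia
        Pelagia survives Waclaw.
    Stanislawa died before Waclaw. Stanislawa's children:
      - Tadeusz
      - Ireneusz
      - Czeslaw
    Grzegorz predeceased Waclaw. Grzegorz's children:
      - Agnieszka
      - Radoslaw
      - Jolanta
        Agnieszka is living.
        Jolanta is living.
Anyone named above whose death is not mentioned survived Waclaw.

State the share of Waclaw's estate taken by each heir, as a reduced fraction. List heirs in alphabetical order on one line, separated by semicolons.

Mieczyslaw, as surviving spouse, takes 1/4.
The remaining 3/4 passes to Waclaw's descendants per stirpes.
The 3/4 is divided into 4 equal shares of 3/16 among Nadia, Stanislawa, Zofia, Grzegorz.
Nadia predeceased; the 3/16 allotted to Nadia's branch passes to Nadia's issue by representation.
Pelagia is the sole taker at this level and receives the full 3/16.
Stanislawa predeceased; the 3/16 allotted to Stanislawa's branch passes to Stanislawa's issue by representation.
The 3/16 is divided into 3 equal shares of 1/16 among Tadeusz, Ireneusz, Czeslaw.
Tadeusz is living and takes 1/16.
Ireneusz is living and takes 1/16.
Czeslaw is living and takes 1/16.
Zofia is living and takes 3/16.
Grzegorz predeceased; the 3/16 allotted to Grzegorz's branch passes to Grzegorz's issue by representation.
The 3/16 is divided into 3 equal shares of 1/16 among Agnieszka, Radoslaw, Jolanta.
Agnieszka is living and takes 1/16.
Radoslaw is living and takes 1/16.
Jolanta is living and takes 1/16.

Agnieszka 1/16; Czeslaw 1/16; Ireneusz 1/16; Jolanta 1/16; Mieczyslaw 1/4; Pelagia 3/16; Radoslaw 1/16; Tadeusz 1/16; Zofia 3/16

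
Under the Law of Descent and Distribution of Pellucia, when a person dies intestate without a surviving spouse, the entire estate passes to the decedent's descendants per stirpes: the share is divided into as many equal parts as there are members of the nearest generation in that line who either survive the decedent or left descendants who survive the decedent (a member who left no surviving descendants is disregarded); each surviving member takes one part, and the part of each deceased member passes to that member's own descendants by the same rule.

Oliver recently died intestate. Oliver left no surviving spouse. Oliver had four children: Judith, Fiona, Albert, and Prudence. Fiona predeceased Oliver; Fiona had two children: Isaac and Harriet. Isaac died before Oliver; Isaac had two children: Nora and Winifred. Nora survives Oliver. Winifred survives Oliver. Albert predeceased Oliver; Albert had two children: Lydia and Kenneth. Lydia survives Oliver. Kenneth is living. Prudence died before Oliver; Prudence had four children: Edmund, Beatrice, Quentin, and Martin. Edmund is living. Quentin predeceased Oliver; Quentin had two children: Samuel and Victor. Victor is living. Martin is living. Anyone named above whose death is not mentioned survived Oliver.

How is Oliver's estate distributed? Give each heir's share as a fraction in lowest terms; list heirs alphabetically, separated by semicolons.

Beatrice 1/16; Edmund 1/16; Harriet 1/8; Judith 1/4; Kenneth 1/8; Lydia 1/8; Martin 1/16; Nora 1/16; Samuel 1/32; Victor 1/32; Winifred 1/16

There is no surviving spouse, so the entire estate passes to Oliver's descendants per stirpes.
The estate is divided into 4 equal shares of 1/4 among Judith, Fiona, Albert, Prudence.
Judith is living and takes 1/4.
Fiona predeceased; the 1/4 allotted to Fiona's branch passes to Fiona's issue by representation.
The 1/4 is divided into 2 equal shares of 1/8 among Isaac, Harriet.
Isaac predeceased; the 1/8 allotted to Isaac's branch passes to Isaac's issue by representation.
The 1/8 is divided into 2 equal shares of 1/16 among Nora, Winifred.
Nora is living and takes 1/16.
Winifred is living and takes 1/16.
Harriet is living and takes 1/8.
Albert predeceased; the 1/4 allotted to Albert's branch passes to Albert's issue by representation.
The 1/4 is divided into 2 equal shares of 1/8 among Lydia, Kenneth.
Lydia is living and takes 1/8.
Kenneth is living and takes 1/8.
Prudence predeceased; the 1/4 allotted to Prudence's branch passes to Prudence's issue by representation.
The 1/4 is divided into 4 equal shares of 1/16 among Edmund, Beatrice, Quentin, Martin.
Edmund is living and takes 1/16.
Beatrice is living and takes 1/16.
Quentin predeceased; the 1/16 allotted to Quentin's branch passes to Quentin's issue by representation.
The 1/16 is divided into 2 equal shares of 1/32 among Samuel, Victor.
Samuel is living and takes 1/32.
Victor is living and takes 1/32.
Martin is living and takes 1/16.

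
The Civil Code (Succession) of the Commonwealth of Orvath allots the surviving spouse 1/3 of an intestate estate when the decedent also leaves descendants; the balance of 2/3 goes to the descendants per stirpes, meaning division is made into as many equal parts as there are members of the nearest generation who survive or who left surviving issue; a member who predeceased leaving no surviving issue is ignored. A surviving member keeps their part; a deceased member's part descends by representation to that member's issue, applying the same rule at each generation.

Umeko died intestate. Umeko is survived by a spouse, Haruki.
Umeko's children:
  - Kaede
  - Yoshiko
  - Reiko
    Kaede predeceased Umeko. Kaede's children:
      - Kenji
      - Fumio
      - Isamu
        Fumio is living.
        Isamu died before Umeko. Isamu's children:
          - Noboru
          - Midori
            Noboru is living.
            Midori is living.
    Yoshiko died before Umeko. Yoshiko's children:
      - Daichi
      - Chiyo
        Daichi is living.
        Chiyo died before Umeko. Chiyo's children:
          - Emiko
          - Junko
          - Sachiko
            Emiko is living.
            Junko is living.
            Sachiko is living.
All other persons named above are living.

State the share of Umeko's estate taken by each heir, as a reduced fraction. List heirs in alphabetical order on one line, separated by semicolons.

Daichi 1/9; Emiko 1/27; Fumio 2/27; Haruki 1/3; Junko 1/27; Kenji 2/27; Midori 1/27; Noboru 1/27; Reiko 2/9; Sachiko 1/27

Haruki, as surviving spouse, takes 1/3.
The remaining 2/3 passes to Umeko's descendants per stirpes.
The 2/3 is divided into 3 equal shares of 2/9 among Kaede, Yoshiko, Reiko.
Kaede predeceased; the 2/9 allotted to Kaede's branch passes to Kaede's issue by representation.
The 2/9 is divided into 3 equal shares of 2/27 among Kenji, Fumio, Isamu.
Kenji is living and takes 2/27.
Fumio is living and takes 2/27.
Isamu predeceased; the 2/27 allotted to Isamu's branch passes to Isamu's issue by representation.
The 2/27 is divided into 2 equal shares of 1/27 among Noboru, Midori.
Noboru is living and takes 1/27.
Midori is living and takes 1/27.
Yoshiko predeceased; the 2/9 allotted to Yoshiko's branch passes to Yoshiko's issue by representation.
The 2/9 is divided into 2 equal shares of 1/9 among Daichi, Chiyo.
Daichi is living and takes 1/9.
Chiyo predeceased; the 1/9 allotted to Chiyo's branch passes to Chiyo's issue by representation.
The 1/9 is divided into 3 equal shares of 1/27 among Emiko, Junko, Sachiko.
Emiko is living and takes 1/27.
Junko is living and takes 1/27.
Sachiko is living and takes 1/27.
Reiko is living and takes 2/9.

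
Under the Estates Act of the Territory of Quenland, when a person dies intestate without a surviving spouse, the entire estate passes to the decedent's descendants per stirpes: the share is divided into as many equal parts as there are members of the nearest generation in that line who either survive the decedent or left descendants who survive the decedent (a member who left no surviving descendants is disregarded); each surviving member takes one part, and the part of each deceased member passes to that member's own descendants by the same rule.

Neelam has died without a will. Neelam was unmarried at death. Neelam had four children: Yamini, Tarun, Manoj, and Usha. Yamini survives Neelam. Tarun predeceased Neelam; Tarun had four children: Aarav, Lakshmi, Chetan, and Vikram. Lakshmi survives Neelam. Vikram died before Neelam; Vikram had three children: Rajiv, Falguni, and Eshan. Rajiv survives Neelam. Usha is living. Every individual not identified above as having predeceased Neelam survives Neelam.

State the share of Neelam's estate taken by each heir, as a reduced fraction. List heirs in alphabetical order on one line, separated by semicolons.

There is no surviving spouse, so the entire estate passes to Neelam's descendants per stirpes.
The estate is divided into 4 equal shares of 1/4 among Yamini, Tarun, Manoj, Usha.
Yamini is living and takes 1/4.
Tarun predeceased; the 1/4 allotted to Tarun's branch passes to Tarun's issue by representation.
The 1/4 is divided into 4 equal shares of 1/16 among Aarav, Lakshmi, Chetan, Vikram.
Aarav is living and takes 1/16.
Lakshmi is living and takes 1/16.
Chetan is living and takes 1/16.
Vikram predeceased; the 1/16 allotted to Vikram's branch passes to Vikram's issue by representation.
The 1/16 is divided into 3 equal shares of 1/48 among Rajiv, Falguni, Eshan.
Rajiv is living and takes 1/48.
Falguni is living and takes 1/48.
Eshan is living and takes 1/48.
Manoj is living and takes 1/4.
Usha is living and takes 1/4.

Aarav 1/16; Chetan 1/16; Eshan 1/48; Falguni 1/48; Lakshmi 1/16; Manoj 1/4; Rajiv 1/48; Usha 1/4; Yamini 1/4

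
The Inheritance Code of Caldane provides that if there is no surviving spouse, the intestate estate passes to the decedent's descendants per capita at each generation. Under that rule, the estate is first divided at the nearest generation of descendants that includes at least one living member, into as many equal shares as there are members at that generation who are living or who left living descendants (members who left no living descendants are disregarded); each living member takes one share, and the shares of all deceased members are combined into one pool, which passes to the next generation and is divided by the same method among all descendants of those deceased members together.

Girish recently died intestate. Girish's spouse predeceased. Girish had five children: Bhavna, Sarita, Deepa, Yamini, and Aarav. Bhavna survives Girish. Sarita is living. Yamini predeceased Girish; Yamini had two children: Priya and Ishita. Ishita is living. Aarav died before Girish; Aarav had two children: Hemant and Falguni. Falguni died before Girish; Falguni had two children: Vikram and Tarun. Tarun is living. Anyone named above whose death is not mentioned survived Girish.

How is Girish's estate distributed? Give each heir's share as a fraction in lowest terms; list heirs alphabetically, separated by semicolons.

Bhavna 1/5; Deepa 1/5; Hemant 1/10; Ishita 1/10; Priya 1/10; Sarita 1/5; Tarun 1/20; Vikram 1/20

There is no surviving spouse, so the entire estate passes to Girish's descendants per capita at each generation.
At generation 1 (Bhavna, Sarita, Deepa, Yamini, Aarav) there are 5 shares of (1)/5 = 1/5 each.
Living: Bhavna, Sarita, and Deepa — each takes 1/5.
Deceased: Yamini and Aarav. Their combined 2/5 is pooled and carried to generation 2.
At generation 2 (Priya, Ishita, Hemant, Falguni) there are 4 shares of (2/5)/4 = 1/10 each.
Living: Priya, Ishita, and Hemant — each takes 1/10.
Deceased: Falguni. That 1/10 share is carried to generation 3.
At generation 3 (Vikram, Tarun) there are 2 shares of (1/10)/2 = 1/20 each.
Living: Vikram and Tarun — each takes 1/20.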